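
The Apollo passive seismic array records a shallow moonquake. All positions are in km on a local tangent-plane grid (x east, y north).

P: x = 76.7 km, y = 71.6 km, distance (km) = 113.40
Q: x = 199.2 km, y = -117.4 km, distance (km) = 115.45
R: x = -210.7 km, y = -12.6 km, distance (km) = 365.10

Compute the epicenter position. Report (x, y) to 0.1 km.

Circle about each station: (x − 76.7)² + (y − 71.6)² = 113.40²; (x − 199.2)² + (y + 117.4)² = 115.45²; (x + 210.7)² + (y + 12.6)² = 365.10².
Subtracting the P equation from the Q and R equations removes the quadratic terms:
245.0 x − 378.0 y = 41984.81
-574.8 x − 168.4 y = -86894.65
Solving the 2×2 system: x ≈ 154.4, y ≈ -11.0 km.
Check against P (with the unrounded x, y): √((x − 76.7)²+(y − 71.6)²) = 113.40 ≈ 113.40 km. ✓

x ≈ 154.4 km, y ≈ -11.0 km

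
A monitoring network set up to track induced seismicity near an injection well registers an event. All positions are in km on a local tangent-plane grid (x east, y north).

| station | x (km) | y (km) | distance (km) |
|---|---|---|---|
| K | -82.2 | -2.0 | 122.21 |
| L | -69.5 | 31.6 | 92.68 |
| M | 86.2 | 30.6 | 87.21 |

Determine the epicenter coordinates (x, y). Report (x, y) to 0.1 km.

Circle about each station: (x + 82.2)² + (y + 2.0)² = 122.21²; (x + 69.5)² + (y − 31.6)² = 92.68²; (x − 86.2)² + (y − 30.6)² = 87.21².
Subtracting the K equation from the L and M equations removes the quadratic terms:
25.4 x + 67.2 y = 5413.67
336.8 x + 65.2 y = 8935.66
Solving the 2×2 system: x ≈ 11.8, y ≈ 76.1 km.

11.8 km east, 76.1 km north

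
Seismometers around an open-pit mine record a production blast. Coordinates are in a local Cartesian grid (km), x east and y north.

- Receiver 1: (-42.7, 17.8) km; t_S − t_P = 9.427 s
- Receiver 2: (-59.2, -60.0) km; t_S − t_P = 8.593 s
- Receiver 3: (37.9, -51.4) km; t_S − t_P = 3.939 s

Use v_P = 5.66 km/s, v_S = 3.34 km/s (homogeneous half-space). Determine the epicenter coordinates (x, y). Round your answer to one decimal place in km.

Distance from S−P lag: d = Δt · v_P v_S / (v_P − v_S) = Δt · (5.66·3.34)/(5.66−3.34) ≈ 8.1484·Δt.
So d_Receiver 1 = 76.82, d_Receiver 2 = 70.02, d_Receiver 3 = 32.10 km.
Circle about each station: (x + 42.7)² + (y − 17.8)² = 76.82²; (x + 59.2)² + (y + 60.0)² = 70.02²; (x − 37.9)² + (y + 51.4)² = 32.10².
Subtracting pairs of circle equations eliminates x²+y² and gives linear equations (the radical axes):
-33.0 x − 155.6 y = 5963.02
161.2 x − 138.4 y = 6809.14
Solving the 2×2 system: x ≈ 7.9, y ≈ -40.0 km.
Check against Receiver 1 (with the unrounded x, y): √((x + 42.7)²+(y − 17.8)²) = 76.82 ≈ 76.82 km. ✓

(7.9, -40.0)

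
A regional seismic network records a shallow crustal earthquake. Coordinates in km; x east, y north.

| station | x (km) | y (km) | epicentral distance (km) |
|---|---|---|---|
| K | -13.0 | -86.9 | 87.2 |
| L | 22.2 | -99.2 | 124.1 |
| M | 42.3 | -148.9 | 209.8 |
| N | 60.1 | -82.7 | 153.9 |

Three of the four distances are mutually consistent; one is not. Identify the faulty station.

M

Solve using three stations at a time. Using K, L, N (subtract circle equations pairwise → linear system) gives (x, y) ≈ (-88.8, -43.5).
Distances from that point to each station vs reported:
  K: calculated 87.4 vs reported 87.2 → residual 0.2 km
  L: calculated 124.2 vs reported 124.1 → residual 0.1 km
  M: calculated 168.3 vs reported 209.8 → residual 41.5 km
  N: calculated 154.0 vs reported 153.9 → residual 0.1 km
K, L, N are mutually consistent (residuals ≈ 0); M is off by 41.5 km.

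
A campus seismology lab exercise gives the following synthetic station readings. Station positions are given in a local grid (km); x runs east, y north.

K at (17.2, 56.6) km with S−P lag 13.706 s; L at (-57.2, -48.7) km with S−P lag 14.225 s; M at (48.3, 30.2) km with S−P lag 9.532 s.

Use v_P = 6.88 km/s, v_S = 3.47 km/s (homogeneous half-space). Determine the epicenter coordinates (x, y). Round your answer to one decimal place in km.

Distance from S−P lag: d = Δt · v_P v_S / (v_P − v_S) = Δt · (6.88·3.47)/(6.88−3.47) ≈ 7.0011·Δt.
So d_K = 95.96, d_L = 99.59, d_M = 66.73 km.
Circle about each station: (x − 17.2)² + (y − 56.6)² = 95.96²; (x + 57.2)² + (y + 48.7)² = 99.59²; (x − 48.3)² + (y − 30.2)² = 66.73².
Subtracting pairs of circle equations eliminates x²+y² and gives linear equations (the radical axes):
-148.8 x − 210.6 y = 1434.28
62.2 x − 52.8 y = 4500.96
Solving the 2×2 system: x ≈ 41.6, y ≈ -36.2 km.
Check against K (with the unrounded x, y): √((x − 17.2)²+(y − 56.6)²) = 95.98 ≈ 95.96 km. ✓

41.6 km east, -36.2 km north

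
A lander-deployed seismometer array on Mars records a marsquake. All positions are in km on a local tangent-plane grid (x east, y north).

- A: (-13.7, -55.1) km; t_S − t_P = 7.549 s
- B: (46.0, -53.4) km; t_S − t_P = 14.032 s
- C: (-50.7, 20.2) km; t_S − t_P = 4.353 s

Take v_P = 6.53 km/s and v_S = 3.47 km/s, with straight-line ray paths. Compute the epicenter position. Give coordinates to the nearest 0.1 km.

Distance from S−P lag: d = Δt · v_P v_S / (v_P − v_S) = Δt · (6.53·3.47)/(6.53−3.47) ≈ 7.4049·Δt.
So d_A = 55.90, d_B = 103.91, d_C = 32.23 km.
Circle about each station: (x + 13.7)² + (y + 55.1)² = 55.90²; (x − 46.0)² + (y + 53.4)² = 103.91²; (x + 50.7)² + (y − 20.2)² = 32.23².
Subtracting the A equation from the B and C equations removes the quadratic terms:
119.4 x + 3.4 y = -5928.62
-74.0 x + 150.6 y = 1840.87
Solving the 2×2 system: x ≈ -49.3, y ≈ -12.0 km.

(-49.3, -12.0)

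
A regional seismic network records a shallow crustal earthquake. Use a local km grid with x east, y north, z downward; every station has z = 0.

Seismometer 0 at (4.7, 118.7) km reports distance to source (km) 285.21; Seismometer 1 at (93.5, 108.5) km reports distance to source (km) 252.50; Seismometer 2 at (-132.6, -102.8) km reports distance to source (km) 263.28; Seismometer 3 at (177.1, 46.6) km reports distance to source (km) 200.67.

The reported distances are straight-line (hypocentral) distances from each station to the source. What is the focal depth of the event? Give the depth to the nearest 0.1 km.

z ≈ 68.5 km

Each station gives a sphere (x−x_i)² + (y−y_i)² + z² = d_i² (stations at z=0).
Subtracting the Seismometer 0 sphere from Seismometer 1 and Seismometer 2: z² cancels, leaving linear equations in x and y:
177.6 x − 20.4 y = 23991.21
-274.6 x − 443.0 y = 26067.21
Solving: x ≈ 119.797, y ≈ -133.100 km (keep extra digits for the depth step; rounded: 119.8, -133.1).
Then from the Seismometer 0 sphere: z² = 285.21² − (x − 4.7)² − (y − 118.7)² with x = 119.797, y = -133.100, so z ≈ 68.514 ≈ 68.5 km.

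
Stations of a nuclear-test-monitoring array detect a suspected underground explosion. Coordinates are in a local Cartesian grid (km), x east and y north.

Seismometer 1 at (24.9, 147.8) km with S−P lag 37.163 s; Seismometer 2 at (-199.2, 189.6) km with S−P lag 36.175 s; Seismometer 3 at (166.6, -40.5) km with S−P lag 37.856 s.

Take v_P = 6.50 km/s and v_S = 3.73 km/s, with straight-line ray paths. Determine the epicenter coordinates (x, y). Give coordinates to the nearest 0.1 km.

(-154.1, -123.8)

Distance from S−P lag: d = Δt · v_P v_S / (v_P − v_S) = Δt · (6.50·3.73)/(6.50−3.73) ≈ 8.7527·Δt.
So d_Seismometer 1 = 325.28, d_Seismometer 2 = 316.63, d_Seismometer 3 = 331.34 km.
Circle about each station: (x − 24.9)² + (y − 147.8)² = 325.28²; (x + 199.2)² + (y − 189.6)² = 316.63²; (x − 166.6)² + (y + 40.5)² = 331.34².
Subtracting pairs of circle equations eliminates x²+y² and gives linear equations (the radical axes):
-448.2 x + 83.6 y = 58716.47
283.4 x − 376.6 y = 2951.84
Solving the 2×2 system: x ≈ -154.1, y ≈ -123.8 km.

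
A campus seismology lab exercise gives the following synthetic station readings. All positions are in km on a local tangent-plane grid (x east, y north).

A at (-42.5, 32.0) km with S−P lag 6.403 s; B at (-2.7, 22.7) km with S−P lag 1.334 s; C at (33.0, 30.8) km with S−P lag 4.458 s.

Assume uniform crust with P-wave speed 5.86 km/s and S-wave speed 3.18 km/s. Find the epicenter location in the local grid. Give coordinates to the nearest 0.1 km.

x ≈ 2.0 km, y ≈ 30.7 km

Distance from S−P lag: d = Δt · v_P v_S / (v_P − v_S) = Δt · (5.86·3.18)/(5.86−3.18) ≈ 6.9533·Δt.
So d_A = 44.52, d_B = 9.28, d_C = 31.00 km.
Circle about each station: (x + 42.5)² + (y − 32.0)² = 44.52²; (x + 2.7)² + (y − 22.7)² = 9.28²; (x − 33.0)² + (y − 30.8)² = 31.00².
Subtracting the A equation from the B and C equations removes the quadratic terms:
79.6 x − 18.6 y = -411.76
151.0 x − 2.4 y = 228.42
Solving the 2×2 system: x ≈ 2.0, y ≈ 30.7 km.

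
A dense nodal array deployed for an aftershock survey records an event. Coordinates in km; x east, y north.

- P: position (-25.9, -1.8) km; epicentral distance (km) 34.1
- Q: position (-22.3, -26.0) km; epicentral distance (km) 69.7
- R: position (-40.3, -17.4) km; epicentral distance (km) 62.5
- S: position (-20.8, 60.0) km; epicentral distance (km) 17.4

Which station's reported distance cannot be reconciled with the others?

P

Solve using three stations at a time. Using Q, R, S (subtract circle equations pairwise → linear system) gives (x, y) ≈ (-26.6, 43.6).
Distances from that point to each station vs reported:
  P: calculated 45.4 vs reported 34.1 → residual 11.3 km
  Q: calculated 69.7 vs reported 69.7 → residual 0.0 km
  R: calculated 62.5 vs reported 62.5 → residual 0.0 km
  S: calculated 17.4 vs reported 17.4 → residual 0.0 km
Q, R, S are mutually consistent (residuals ≈ 0); P is off by 11.3 km.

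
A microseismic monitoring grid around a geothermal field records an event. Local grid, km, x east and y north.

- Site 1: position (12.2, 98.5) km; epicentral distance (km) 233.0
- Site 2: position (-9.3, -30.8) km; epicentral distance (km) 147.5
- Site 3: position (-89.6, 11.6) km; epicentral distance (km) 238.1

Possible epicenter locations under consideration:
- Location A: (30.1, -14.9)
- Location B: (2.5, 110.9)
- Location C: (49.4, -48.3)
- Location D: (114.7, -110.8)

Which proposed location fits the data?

For each candidate, compare |candidate − station| to the reported distance:
Location A: residuals Site 1 118.2, Site 2 105.0, Site 3 115.5 → max 118.2 km
Location B: residuals Site 1 217.3, Site 2 5.3, Site 3 102.7 → max 217.3 km
Location C: residuals Site 1 81.6, Site 2 86.2, Site 3 86.7 → max 86.7 km
Location D: residuals Site 1 0.1, Site 2 0.1, Site 3 0.1 → max 0.1 km
Only Location D has all residuals ≈ 0.

Location D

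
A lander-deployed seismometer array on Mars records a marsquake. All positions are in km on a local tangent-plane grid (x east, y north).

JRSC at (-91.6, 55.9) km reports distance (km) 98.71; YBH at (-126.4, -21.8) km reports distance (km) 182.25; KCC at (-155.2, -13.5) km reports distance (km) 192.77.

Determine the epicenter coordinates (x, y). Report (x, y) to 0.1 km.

-29.1 km east, 132.3 km north

Circle about each station: (x + 91.6)² + (y − 55.9)² = 98.71²; (x + 126.4)² + (y + 21.8)² = 182.25²; (x + 155.2)² + (y + 13.5)² = 192.77².
Subtracting the JRSC equation from the YBH and KCC equations removes the quadratic terms:
-69.6 x − 155.4 y = -18534.57
-127.2 x − 138.8 y = -14662.69
Solving the 2×2 system: x ≈ -29.1, y ≈ 132.3 km.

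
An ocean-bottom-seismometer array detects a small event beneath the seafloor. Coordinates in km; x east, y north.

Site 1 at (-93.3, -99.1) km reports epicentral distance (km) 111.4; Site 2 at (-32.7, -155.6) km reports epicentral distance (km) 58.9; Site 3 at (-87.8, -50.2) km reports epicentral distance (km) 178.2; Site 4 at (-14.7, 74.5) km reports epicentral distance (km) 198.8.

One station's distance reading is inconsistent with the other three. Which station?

Solve using three stations at a time. Using Site 1, Site 2, Site 4 (subtract circle equations pairwise → linear system) gives (x, y) ≈ (15.8, -122.0).
Distances from that point to each station vs reported:
  Site 1: calculated 111.5 vs reported 111.4 → residual 0.1 km
  Site 2: calculated 59.0 vs reported 58.9 → residual 0.1 km
  Site 3: calculated 126.0 vs reported 178.2 → residual 52.2 km
  Site 4: calculated 198.8 vs reported 198.8 → residual 0.0 km
Site 1, Site 2, Site 4 are mutually consistent (residuals ≈ 0); Site 3 is off by 52.2 km.

Site 3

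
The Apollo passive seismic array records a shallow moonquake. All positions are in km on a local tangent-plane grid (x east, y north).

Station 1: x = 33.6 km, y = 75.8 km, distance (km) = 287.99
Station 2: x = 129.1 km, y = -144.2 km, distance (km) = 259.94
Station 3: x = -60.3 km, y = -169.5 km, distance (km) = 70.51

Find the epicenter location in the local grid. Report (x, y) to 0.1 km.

(-130.3, -161.0)

Circle about each station: (x − 33.6)² + (y − 75.8)² = 287.99²; (x − 129.1)² + (y + 144.2)² = 259.94²; (x + 60.3)² + (y + 169.5)² = 70.51².
Subtracting the Station 1 equation from the Station 2 and Station 3 equations removes the quadratic terms:
191.0 x − 440.0 y = 45955.29
-187.8 x − 490.6 y = 103458.32
Solving the 2×2 system: x ≈ -130.3, y ≈ -161.0 km.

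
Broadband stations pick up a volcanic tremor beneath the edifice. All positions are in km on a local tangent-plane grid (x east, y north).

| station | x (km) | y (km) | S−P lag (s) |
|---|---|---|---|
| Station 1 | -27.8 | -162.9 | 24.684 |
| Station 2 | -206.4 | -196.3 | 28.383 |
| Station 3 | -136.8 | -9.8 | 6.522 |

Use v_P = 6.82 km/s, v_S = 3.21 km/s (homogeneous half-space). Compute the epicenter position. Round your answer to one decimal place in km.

-121.8 km east, -46.4 km north

Distance from S−P lag: d = Δt · v_P v_S / (v_P − v_S) = Δt · (6.82·3.21)/(6.82−3.21) ≈ 6.0643·Δt.
So d_Station 1 = 149.69, d_Station 2 = 172.12, d_Station 3 = 39.55 km.
Circle about each station: (x + 27.8)² + (y + 162.9)² = 149.69²; (x + 206.4)² + (y + 196.3)² = 172.12²; (x + 136.8)² + (y + 9.8)² = 39.55².
Subtracting the Station 1 equation from the Station 2 and Station 3 equations removes the quadratic terms:
-357.2 x − 66.8 y = 46607.20
-218.0 x + 306.2 y = 12343.92
Solving the 2×2 system: x ≈ -121.8, y ≈ -46.4 km.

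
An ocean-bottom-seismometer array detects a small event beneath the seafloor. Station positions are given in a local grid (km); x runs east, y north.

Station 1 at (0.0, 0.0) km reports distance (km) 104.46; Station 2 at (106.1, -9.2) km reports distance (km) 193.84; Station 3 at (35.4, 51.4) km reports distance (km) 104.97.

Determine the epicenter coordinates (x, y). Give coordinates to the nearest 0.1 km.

(-65.1, 81.7)

Circle about each station: x² + y² = 104.46²; (x − 106.1)² + (y + 9.2)² = 193.84²; (x − 35.4)² + (y − 51.4)² = 104.97².
Subtracting the Station 1 equation from the Station 2 and Station 3 equations removes the quadratic terms:
212.2 x − 18.4 y = -15320.20
70.8 x + 102.8 y = 3788.31
Solving the 2×2 system: x ≈ -65.1, y ≈ 81.7 km.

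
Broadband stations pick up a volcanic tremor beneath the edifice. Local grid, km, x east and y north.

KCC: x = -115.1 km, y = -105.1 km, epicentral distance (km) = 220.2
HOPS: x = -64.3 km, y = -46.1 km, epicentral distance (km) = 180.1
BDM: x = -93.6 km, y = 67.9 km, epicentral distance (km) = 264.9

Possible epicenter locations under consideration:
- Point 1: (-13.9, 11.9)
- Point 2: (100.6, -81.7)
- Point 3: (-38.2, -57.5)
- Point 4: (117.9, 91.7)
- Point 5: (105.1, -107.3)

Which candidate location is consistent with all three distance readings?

For each candidate, compare |candidate − station| to the reported distance:
Point 1: residuals KCC 65.5, HOPS 103.3, BDM 167.5 → max 167.5 km
Point 2: residuals KCC 3.2, HOPS 11.4, BDM 19.8 → max 19.8 km
Point 3: residuals KCC 129.8, HOPS 151.6, BDM 127.8 → max 151.6 km
Point 4: residuals KCC 84.8, HOPS 48.3, BDM 52.1 → max 84.8 km
Point 5: residuals KCC 0.0, HOPS 0.0, BDM 0.0 → max 0.0 km
Only Point 5 has all residuals ≈ 0.

Point 5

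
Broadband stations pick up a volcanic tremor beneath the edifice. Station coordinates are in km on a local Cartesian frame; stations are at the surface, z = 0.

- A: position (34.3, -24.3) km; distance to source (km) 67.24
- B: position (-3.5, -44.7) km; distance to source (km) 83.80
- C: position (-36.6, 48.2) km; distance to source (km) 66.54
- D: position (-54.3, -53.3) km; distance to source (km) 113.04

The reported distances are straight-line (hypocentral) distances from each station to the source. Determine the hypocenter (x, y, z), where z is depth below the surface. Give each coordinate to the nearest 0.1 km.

(14.7, 28.1, 37.3)

Each station gives a sphere (x−x_i)² + (y−y_i)² + z² = d_i² (stations at z=0).
Subtracting the A sphere from B and C: z² cancels, leaving linear equations in x and y:
-75.6 x − 40.8 y = -2257.86
-141.8 x + 145.0 y = 1989.47
Solving: x ≈ 14.702, y ≈ 28.098 km (keep extra digits for the depth step; rounded: 14.7, 28.1).
Then from the A sphere: z² = 67.24² − (x − 34.3)² − (y + 24.3)² with x = 14.702, y = 28.098, so z ≈ 37.304 ≈ 37.3 km.
Check against D (with the unrounded solution): distance 113.04 ≈ 113.04 km. ✓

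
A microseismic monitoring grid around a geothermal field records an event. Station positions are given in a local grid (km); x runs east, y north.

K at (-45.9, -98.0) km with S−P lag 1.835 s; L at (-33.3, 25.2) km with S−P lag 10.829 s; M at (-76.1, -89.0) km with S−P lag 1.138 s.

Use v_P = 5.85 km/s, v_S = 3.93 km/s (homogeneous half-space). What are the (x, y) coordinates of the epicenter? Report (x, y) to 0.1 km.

(-67.8, -99.8)

Distance from S−P lag: d = Δt · v_P v_S / (v_P − v_S) = Δt · (5.85·3.93)/(5.85−3.93) ≈ 11.9742·Δt.
So d_K = 21.97, d_L = 129.67, d_M = 13.63 km.
Circle about each station: (x + 45.9)² + (y + 98.0)² = 21.97²; (x + 33.3)² + (y − 25.2)² = 129.67²; (x + 76.1)² + (y + 89.0)² = 13.63².
Subtracting pairs of circle equations eliminates x²+y² and gives linear equations (the radical axes):
25.2 x + 246.4 y = -26298.51
-60.4 x + 18.0 y = 2298.30
Solving the 2×2 system: x ≈ -67.8, y ≈ -99.8 km.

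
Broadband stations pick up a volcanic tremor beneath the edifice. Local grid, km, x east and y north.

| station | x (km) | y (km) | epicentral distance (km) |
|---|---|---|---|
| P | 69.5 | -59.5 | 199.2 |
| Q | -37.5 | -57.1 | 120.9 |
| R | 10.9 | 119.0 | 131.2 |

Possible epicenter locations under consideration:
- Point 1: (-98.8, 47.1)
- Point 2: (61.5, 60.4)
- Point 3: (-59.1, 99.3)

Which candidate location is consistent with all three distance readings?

Point 1

For each candidate, compare |candidate − station| to the reported distance:
Point 1: residuals P 0.0, Q 0.0, R 0.0 → max 0.0 km
Point 2: residuals P 79.0, Q 32.7, R 53.8 → max 79.0 km
Point 3: residuals P 5.1, Q 37.0, R 58.5 → max 58.5 km
Only Point 1 has all residuals ≈ 0.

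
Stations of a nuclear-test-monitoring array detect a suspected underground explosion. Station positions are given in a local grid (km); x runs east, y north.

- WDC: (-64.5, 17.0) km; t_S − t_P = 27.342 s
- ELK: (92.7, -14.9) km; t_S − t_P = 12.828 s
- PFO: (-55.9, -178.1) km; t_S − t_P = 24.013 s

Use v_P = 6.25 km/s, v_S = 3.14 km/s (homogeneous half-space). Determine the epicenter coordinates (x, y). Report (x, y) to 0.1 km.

Distance from S−P lag: d = Δt · v_P v_S / (v_P − v_S) = Δt · (6.25·3.14)/(6.25−3.14) ≈ 6.3103·Δt.
So d_WDC = 172.54, d_ELK = 80.95, d_PFO = 151.53 km.
Circle about each station: (x + 64.5)² + (y − 17.0)² = 172.54²; (x − 92.7)² + (y + 14.9)² = 80.95²; (x + 55.9)² + (y + 178.1)² = 151.53².
Subtracting the WDC equation from the ELK and PFO equations removes the quadratic terms:
314.4 x − 63.8 y = 27583.20
17.2 x − 390.2 y = 37203.88
Solving the 2×2 system: x ≈ 69.0, y ≈ -92.3 km.
Check against WDC (with the unrounded x, y): √((x + 64.5)²+(y − 17.0)²) = 172.54 ≈ 172.54 km. ✓

x ≈ 69.0 km, y ≈ -92.3 km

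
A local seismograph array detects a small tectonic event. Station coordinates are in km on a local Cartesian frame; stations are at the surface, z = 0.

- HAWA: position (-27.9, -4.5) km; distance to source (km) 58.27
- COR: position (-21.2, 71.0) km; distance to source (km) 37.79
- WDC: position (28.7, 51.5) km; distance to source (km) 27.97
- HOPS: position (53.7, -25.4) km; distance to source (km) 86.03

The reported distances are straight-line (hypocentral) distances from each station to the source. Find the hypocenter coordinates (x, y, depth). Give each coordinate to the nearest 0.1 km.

Each station gives a sphere (x−x_i)² + (y−y_i)² + z² = d_i² (stations at z=0).
Subtracting the HAWA sphere from COR and WDC: z² cancels, leaving linear equations in x and y:
13.4 x + 151.0 y = 6659.09
113.2 x + 112.0 y = 5290.35
Solving: x ≈ 3.401, y ≈ 43.798 km (keep extra digits for the depth step; rounded: 3.4, 43.8).
Then from the HAWA sphere: z² = 58.27² − (x + 27.9)² − (y + 4.5)² with x = 3.401, y = 43.798, so z ≈ 9.107 ≈ 9.1 km.

(3.4, 43.8, 9.1)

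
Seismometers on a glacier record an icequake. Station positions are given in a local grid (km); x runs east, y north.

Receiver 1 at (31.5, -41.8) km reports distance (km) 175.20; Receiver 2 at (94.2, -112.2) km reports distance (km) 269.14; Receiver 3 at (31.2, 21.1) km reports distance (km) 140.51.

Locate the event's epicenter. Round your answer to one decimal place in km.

-98.1 km east, 76.1 km north

Circle about each station: (x − 31.5)² + (y + 41.8)² = 175.20²; (x − 94.2)² + (y + 112.2)² = 269.14²; (x − 31.2)² + (y − 21.1)² = 140.51².
Subtracting pairs of circle equations eliminates x²+y² and gives linear equations (the radical axes):
125.4 x − 140.8 y = -23018.31
-0.6 x + 125.8 y = 9631.14
Solving the 2×2 system: x ≈ -98.1, y ≈ 76.1 km.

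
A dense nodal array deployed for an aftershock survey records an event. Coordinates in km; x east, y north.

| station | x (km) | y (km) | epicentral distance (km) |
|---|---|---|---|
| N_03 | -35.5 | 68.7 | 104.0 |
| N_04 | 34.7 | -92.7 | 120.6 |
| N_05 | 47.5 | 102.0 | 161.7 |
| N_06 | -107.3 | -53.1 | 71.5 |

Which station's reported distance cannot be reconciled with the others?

N_04

Solve using three stations at a time. Using N_03, N_05, N_06 (subtract circle equations pairwise → linear system) gives (x, y) ≈ (-37.9, -35.3).
Distances from that point to each station vs reported:
  N_03: calculated 104.1 vs reported 104.0 → residual 0.1 km
  N_04: calculated 92.5 vs reported 120.6 → residual 28.1 km
  N_05: calculated 161.7 vs reported 161.7 → residual 0.0 km
  N_06: calculated 71.6 vs reported 71.5 → residual 0.1 km
N_03, N_05, N_06 are mutually consistent (residuals ≈ 0); N_04 is off by 28.1 km.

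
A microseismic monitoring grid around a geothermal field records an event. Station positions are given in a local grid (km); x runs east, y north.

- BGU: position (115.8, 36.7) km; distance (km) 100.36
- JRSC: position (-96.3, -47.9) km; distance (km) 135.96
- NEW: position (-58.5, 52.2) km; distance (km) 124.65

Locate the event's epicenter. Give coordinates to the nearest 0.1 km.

38.0 km east, -26.7 km north

Circle about each station: (x − 115.8)² + (y − 36.7)² = 100.36²; (x + 96.3)² + (y + 47.9)² = 135.96²; (x + 58.5)² + (y − 52.2)² = 124.65².
Subtracting the BGU equation from the JRSC and NEW equations removes the quadratic terms:
-424.2 x − 169.2 y = -11601.42
-348.6 x + 31.0 y = -14074.93
Solving the 2×2 system: x ≈ 38.0, y ≈ -26.7 km.
Check against BGU (with the unrounded x, y): √((x − 115.8)²+(y − 36.7)²) = 100.36 ≈ 100.36 km. ✓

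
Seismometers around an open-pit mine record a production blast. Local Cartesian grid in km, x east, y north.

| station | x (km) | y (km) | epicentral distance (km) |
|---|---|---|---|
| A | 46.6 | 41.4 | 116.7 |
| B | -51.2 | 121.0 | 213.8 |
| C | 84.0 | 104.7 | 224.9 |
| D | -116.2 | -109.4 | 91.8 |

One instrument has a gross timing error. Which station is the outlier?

Solve using three stations at a time. Using B, C, D (subtract circle equations pairwise → linear system) gives (x, y) ≈ (-26.2, -91.3).
Distances from that point to each station vs reported:
  A: calculated 151.4 vs reported 116.7 → residual 34.7 km
  B: calculated 213.8 vs reported 213.8 → residual 0.0 km
  C: calculated 224.9 vs reported 224.9 → residual 0.0 km
  D: calculated 91.8 vs reported 91.8 → residual 0.0 km
B, C, D are mutually consistent (residuals ≈ 0); A is off by 34.7 km.

A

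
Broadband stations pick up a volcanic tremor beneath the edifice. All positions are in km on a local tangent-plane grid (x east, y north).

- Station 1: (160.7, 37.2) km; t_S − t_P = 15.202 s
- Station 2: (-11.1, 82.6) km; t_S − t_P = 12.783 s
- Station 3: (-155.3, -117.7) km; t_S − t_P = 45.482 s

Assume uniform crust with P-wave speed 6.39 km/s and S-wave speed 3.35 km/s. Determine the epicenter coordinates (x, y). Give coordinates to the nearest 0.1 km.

Distance from S−P lag: d = Δt · v_P v_S / (v_P − v_S) = Δt · (6.39·3.35)/(6.39−3.35) ≈ 7.0416·Δt.
So d_Station 1 = 107.05, d_Station 2 = 90.01, d_Station 3 = 320.27 km.
Circle about each station: (x − 160.7)² + (y − 37.2)² = 107.05²; (x + 11.1)² + (y − 82.6)² = 90.01²; (x + 155.3)² + (y + 117.7)² = 320.27².
Subtracting the Station 1 equation from the Station 2 and Station 3 equations removes the quadratic terms:
-343.6 x + 90.8 y = -16904.46
-632.0 x − 309.8 y = -80350.12
Solving the 2×2 system: x ≈ 76.5, y ≈ 103.3 km.

(76.5, 103.3)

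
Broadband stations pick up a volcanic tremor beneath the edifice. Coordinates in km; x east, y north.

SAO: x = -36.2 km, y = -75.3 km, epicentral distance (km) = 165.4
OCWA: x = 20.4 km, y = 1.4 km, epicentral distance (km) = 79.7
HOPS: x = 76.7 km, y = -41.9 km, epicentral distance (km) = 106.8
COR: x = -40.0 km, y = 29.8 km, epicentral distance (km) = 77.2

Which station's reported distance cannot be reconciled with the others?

HOPS

Solve using three stations at a time. Using SAO, OCWA, COR (subtract circle equations pairwise → linear system) gives (x, y) ≈ (17.7, 81.1).
Distances from that point to each station vs reported:
  SAO: calculated 165.4 vs reported 165.4 → residual 0.0 km
  OCWA: calculated 79.7 vs reported 79.7 → residual 0.0 km
  HOPS: calculated 136.4 vs reported 106.8 → residual 29.6 km
  COR: calculated 77.2 vs reported 77.2 → residual 0.0 km
SAO, OCWA, COR are mutually consistent (residuals ≈ 0); HOPS is off by 29.6 km.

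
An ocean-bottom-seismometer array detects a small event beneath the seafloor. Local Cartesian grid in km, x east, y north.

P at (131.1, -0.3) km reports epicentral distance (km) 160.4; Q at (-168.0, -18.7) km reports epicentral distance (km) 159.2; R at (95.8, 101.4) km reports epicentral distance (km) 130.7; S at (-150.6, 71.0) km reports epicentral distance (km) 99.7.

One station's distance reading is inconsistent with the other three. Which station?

S

Solve using three stations at a time. Using P, Q, R (subtract circle equations pairwise → linear system) gives (x, y) ≈ (-22.5, 45.9).
Distances from that point to each station vs reported:
  P: calculated 160.4 vs reported 160.4 → residual 0.0 km
  Q: calculated 159.2 vs reported 159.2 → residual 0.0 km
  R: calculated 130.7 vs reported 130.7 → residual 0.0 km
  S: calculated 130.5 vs reported 99.7 → residual 30.8 km
P, Q, R are mutually consistent (residuals ≈ 0); S is off by 30.8 km.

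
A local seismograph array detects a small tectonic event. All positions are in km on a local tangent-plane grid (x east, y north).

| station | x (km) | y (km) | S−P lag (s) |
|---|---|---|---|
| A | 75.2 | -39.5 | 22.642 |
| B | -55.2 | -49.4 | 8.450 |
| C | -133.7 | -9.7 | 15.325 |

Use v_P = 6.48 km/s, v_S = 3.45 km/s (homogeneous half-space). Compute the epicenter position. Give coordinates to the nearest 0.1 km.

-77.3 km east, -107.7 km north

Distance from S−P lag: d = Δt · v_P v_S / (v_P − v_S) = Δt · (6.48·3.45)/(6.48−3.45) ≈ 7.3782·Δt.
So d_A = 167.06, d_B = 62.35, d_C = 113.07 km.
Circle about each station: (x − 75.2)² + (y + 39.5)² = 167.06²; (x + 55.2)² + (y + 49.4)² = 62.35²; (x + 133.7)² + (y + 9.7)² = 113.07².
Subtracting pairs of circle equations eliminates x²+y² and gives linear equations (the radical axes):
-260.8 x − 19.8 y = 22293.63
-417.8 x + 59.6 y = 25878.71
Solving the 2×2 system: x ≈ -77.3, y ≈ -107.7 km.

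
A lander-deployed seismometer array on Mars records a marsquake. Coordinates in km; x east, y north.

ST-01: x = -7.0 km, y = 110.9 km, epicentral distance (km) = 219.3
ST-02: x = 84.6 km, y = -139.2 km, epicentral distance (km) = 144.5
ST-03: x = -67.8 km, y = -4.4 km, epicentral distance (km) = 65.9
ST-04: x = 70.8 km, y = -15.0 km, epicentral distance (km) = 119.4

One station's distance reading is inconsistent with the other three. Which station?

Solve using three stations at a time. Using ST-02, ST-03, ST-04 (subtract circle equations pairwise → linear system) gives (x, y) ≈ (-38.4, -63.3).
Distances from that point to each station vs reported:
  ST-01: calculated 177.0 vs reported 219.3 → residual 42.3 km
  ST-02: calculated 144.5 vs reported 144.5 → residual 0.0 km
  ST-03: calculated 65.9 vs reported 65.9 → residual 0.0 km
  ST-04: calculated 119.4 vs reported 119.4 → residual 0.0 km
ST-02, ST-03, ST-04 are mutually consistent (residuals ≈ 0); ST-01 is off by 42.3 km.

ST-01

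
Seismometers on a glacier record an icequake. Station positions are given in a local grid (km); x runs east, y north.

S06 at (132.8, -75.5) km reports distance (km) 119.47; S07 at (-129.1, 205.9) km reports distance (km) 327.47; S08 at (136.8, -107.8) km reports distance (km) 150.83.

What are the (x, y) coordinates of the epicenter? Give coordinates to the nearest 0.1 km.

Circle about each station: (x − 132.8)² + (y + 75.5)² = 119.47²; (x + 129.1)² + (y − 205.9)² = 327.47²; (x − 136.8)² + (y + 107.8)² = 150.83².
Subtracting the S06 equation from the S07 and S08 equations removes the quadratic terms:
-523.8 x + 562.8 y = -57237.99
8.0 x − 64.6 y = -1477.62
Solving the 2×2 system: x ≈ 154.4, y ≈ 42.0 km.

x ≈ 154.4 km, y ≈ 42.0 km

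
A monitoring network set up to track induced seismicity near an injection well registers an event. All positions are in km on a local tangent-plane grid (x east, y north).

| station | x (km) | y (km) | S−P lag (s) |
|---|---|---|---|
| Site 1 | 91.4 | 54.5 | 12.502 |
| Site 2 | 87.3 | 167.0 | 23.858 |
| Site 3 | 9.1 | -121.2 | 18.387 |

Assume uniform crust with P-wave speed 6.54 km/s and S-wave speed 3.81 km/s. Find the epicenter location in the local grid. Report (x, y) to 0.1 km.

(155.8, -39.7)

Distance from S−P lag: d = Δt · v_P v_S / (v_P − v_S) = Δt · (6.54·3.81)/(6.54−3.81) ≈ 9.1273·Δt.
So d_Site 1 = 114.11, d_Site 2 = 217.76, d_Site 3 = 167.82 km.
Circle about each station: (x − 91.4)² + (y − 54.5)² = 114.11²; (x − 87.3)² + (y − 167.0)² = 217.76²; (x − 9.1)² + (y + 121.2)² = 167.82².
Subtracting the Site 1 equation from the Site 2 and Site 3 equations removes the quadratic terms:
-8.2 x + 225.0 y = -10212.25
-164.6 x − 351.4 y = -11694.42
Solving the 2×2 system: x ≈ 155.8, y ≈ -39.7 km.
Check against Site 1 (with the unrounded x, y): √((x − 91.4)²+(y − 54.5)²) = 114.13 ≈ 114.11 km. ✓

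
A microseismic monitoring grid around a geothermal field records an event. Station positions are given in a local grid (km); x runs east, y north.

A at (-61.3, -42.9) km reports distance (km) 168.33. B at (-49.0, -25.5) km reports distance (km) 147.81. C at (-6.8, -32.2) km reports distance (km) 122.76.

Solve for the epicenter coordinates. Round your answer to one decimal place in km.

(67.4, 65.6)

Circle about each station: (x + 61.3)² + (y + 42.9)² = 168.33²; (x + 49.0)² + (y + 25.5)² = 147.81²; (x + 6.8)² + (y + 32.2)² = 122.76².
Subtracting the A equation from the B and C equations removes the quadratic terms:
24.6 x + 34.8 y = 3940.34
109.0 x + 21.4 y = 8749.95
Solving the 2×2 system: x ≈ 67.4, y ≈ 65.6 km.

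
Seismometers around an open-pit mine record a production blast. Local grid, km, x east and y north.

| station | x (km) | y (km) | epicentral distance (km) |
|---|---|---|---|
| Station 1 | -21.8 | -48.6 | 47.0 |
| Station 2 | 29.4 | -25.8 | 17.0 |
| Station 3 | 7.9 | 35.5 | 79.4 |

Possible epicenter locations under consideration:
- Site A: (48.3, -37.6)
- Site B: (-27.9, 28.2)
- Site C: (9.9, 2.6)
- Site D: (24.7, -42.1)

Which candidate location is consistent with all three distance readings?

For each candidate, compare |candidate − station| to the reported distance:
Site A: residuals Station 1 24.0, Station 2 5.3, Station 3 4.1 → max 24.0 km
Site B: residuals Station 1 30.0, Station 2 61.7, Station 3 42.9 → max 61.7 km
Site C: residuals Station 1 13.2, Station 2 17.5, Station 3 46.4 → max 46.4 km
Site D: residuals Station 1 0.0, Station 2 0.0, Station 3 0.0 → max 0.0 km
Only Site D has all residuals ≈ 0.

Site D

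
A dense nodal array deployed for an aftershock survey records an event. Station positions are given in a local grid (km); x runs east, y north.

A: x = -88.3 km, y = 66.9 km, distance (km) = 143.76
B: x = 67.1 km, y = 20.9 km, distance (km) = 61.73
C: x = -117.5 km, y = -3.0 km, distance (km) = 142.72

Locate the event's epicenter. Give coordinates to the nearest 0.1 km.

Circle about each station: (x + 88.3)² + (y − 66.9)² = 143.76²; (x − 67.1)² + (y − 20.9)² = 61.73²; (x + 117.5)² + (y + 3.0)² = 142.72².
Subtracting pairs of circle equations eliminates x²+y² and gives linear equations (the radical axes):
310.8 x − 92.0 y = 9523.06
-58.4 x − 139.8 y = 1840.69
Solving the 2×2 system: x ≈ 23.8, y ≈ -23.1 km.
Check against A (with the unrounded x, y): √((x + 88.3)²+(y − 66.9)²) = 143.76 ≈ 143.76 km. ✓

(23.8, -23.1)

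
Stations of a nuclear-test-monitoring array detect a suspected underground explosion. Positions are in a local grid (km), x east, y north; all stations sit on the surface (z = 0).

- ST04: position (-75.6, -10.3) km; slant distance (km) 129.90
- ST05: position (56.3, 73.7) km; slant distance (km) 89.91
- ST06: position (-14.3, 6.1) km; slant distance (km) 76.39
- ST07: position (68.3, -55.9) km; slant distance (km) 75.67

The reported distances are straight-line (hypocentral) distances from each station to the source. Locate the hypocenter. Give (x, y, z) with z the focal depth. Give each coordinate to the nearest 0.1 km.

Each station gives a sphere (x−x_i)² + (y−y_i)² + z² = d_i² (stations at z=0).
Subtracting the ST04 sphere from ST05 and ST06: z² cancels, leaving linear equations in x and y:
263.8 x + 168.0 y = 11570.13
122.6 x + 32.8 y = 5458.83
Solving: x ≈ 45.008, y ≈ -1.803 km (keep extra digits for the depth step; rounded: 45.0, -1.8).
Then from the ST04 sphere: z² = 129.90² − (x + 75.6)² − (y + 10.3)² with x = 45.008, y = -1.803, so z ≈ 47.492 ≈ 47.5 km.

(45.0, -1.8, 47.5)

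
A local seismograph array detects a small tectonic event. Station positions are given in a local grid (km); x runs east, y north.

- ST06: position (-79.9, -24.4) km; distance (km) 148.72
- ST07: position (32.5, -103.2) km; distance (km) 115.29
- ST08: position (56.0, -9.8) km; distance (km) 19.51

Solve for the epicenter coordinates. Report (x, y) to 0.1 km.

Circle about each station: (x + 79.9)² + (y + 24.4)² = 148.72²; (x − 32.5)² + (y + 103.2)² = 115.29²; (x − 56.0)² + (y + 9.8)² = 19.51².
Subtracting the ST06 equation from the ST07 and ST08 equations removes the quadratic terms:
224.8 x − 157.6 y = 13552.97
271.8 x + 29.2 y = 17989.67
Solving the 2×2 system: x ≈ 65.4, y ≈ 7.3 km.
Check against ST06 (with the unrounded x, y): √((x + 79.9)²+(y + 24.4)²) = 148.72 ≈ 148.72 km. ✓

(65.4, 7.3)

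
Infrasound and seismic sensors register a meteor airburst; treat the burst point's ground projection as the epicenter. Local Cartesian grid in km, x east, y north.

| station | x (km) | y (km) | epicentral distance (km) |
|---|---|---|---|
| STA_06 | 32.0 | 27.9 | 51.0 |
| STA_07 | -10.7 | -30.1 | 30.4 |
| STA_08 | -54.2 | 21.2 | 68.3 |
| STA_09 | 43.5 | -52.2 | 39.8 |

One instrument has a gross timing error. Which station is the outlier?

STA_08

Solve using three stations at a time. Using STA_06, STA_07, STA_09 (subtract circle equations pairwise → linear system) gives (x, y) ≈ (18.4, -21.3).
Distances from that point to each station vs reported:
  STA_06: calculated 51.0 vs reported 51.0 → residual 0.0 km
  STA_07: calculated 30.4 vs reported 30.4 → residual 0.0 km
  STA_08: calculated 84.1 vs reported 68.3 → residual 15.8 km
  STA_09: calculated 39.8 vs reported 39.8 → residual 0.0 km
STA_06, STA_07, STA_09 are mutually consistent (residuals ≈ 0); STA_08 is off by 15.8 km.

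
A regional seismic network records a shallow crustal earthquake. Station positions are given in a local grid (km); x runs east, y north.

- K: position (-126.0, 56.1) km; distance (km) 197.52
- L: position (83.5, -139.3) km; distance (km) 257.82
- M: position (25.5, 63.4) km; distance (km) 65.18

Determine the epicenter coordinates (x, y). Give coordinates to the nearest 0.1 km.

Circle about each station: (x + 126.0)² + (y − 56.1)² = 197.52²; (x − 83.5)² + (y + 139.3)² = 257.82²; (x − 25.5)² + (y − 63.4)² = 65.18².
Subtracting pairs of circle equations eliminates x²+y² and gives linear equations (the radical axes):
419.0 x − 390.8 y = -20103.47
303.0 x + 14.6 y = 20412.32
Solving the 2×2 system: x ≈ 61.7, y ≈ 117.6 km.
Check against K (with the unrounded x, y): √((x + 126.0)²+(y − 56.1)²) = 197.52 ≈ 197.52 km. ✓

(61.7, 117.6)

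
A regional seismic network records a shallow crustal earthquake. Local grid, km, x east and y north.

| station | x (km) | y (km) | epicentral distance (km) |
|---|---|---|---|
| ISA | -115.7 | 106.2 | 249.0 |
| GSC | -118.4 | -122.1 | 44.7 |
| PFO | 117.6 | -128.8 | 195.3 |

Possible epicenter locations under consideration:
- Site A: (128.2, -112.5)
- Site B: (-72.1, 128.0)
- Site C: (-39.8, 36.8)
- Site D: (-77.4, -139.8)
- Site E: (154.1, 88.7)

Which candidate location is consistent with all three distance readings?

Site D

For each candidate, compare |candidate − station| to the reported distance:
Site A: residuals ISA 78.6, GSC 202.1, PFO 175.9 → max 202.1 km
Site B: residuals ISA 200.3, GSC 209.6, PFO 124.0 → max 209.6 km
Site C: residuals ISA 146.2, GSC 132.6, PFO 33.2 → max 146.2 km
Site D: residuals ISA 0.0, GSC 0.0, PFO 0.0 → max 0.0 km
Site E: residuals ISA 21.4, GSC 299.8, PFO 25.2 → max 299.8 km
Only Site D has all residuals ≈ 0.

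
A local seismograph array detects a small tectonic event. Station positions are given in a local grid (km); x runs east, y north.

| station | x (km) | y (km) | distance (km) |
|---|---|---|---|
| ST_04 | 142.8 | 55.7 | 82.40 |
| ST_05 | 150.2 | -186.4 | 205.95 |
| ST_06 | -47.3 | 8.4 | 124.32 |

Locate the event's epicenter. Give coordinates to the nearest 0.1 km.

x ≈ 77.0 km, y ≈ 6.1 km

Circle about each station: (x − 142.8)² + (y − 55.7)² = 82.40²; (x − 150.2)² + (y + 186.4)² = 205.95²; (x + 47.3)² + (y − 8.4)² = 124.32².
Subtracting the ST_04 equation from the ST_05 and ST_06 equations removes the quadratic terms:
14.8 x − 484.2 y = -1814.97
-380.2 x − 94.6 y = -29852.18
Solving the 2×2 system: x ≈ 77.0, y ≈ 6.1 km.
Check against ST_04 (with the unrounded x, y): √((x − 142.8)²+(y − 55.7)²) = 82.40 ≈ 82.40 km. ✓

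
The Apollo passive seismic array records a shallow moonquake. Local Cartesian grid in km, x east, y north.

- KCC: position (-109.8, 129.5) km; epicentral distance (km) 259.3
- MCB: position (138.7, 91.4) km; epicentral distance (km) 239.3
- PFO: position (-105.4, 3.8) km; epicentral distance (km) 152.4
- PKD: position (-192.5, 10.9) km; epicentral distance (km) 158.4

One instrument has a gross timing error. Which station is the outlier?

PKD

Solve using three stations at a time. Using KCC, MCB, PFO (subtract circle equations pairwise → linear system) gives (x, y) ≈ (1.5, -104.6).
Distances from that point to each station vs reported:
  KCC: calculated 259.2 vs reported 259.3 → residual 0.1 km
  MCB: calculated 239.2 vs reported 239.3 → residual 0.1 km
  PFO: calculated 152.3 vs reported 152.4 → residual 0.1 km
  PKD: calculated 225.8 vs reported 158.4 → residual 67.4 km
KCC, MCB, PFO are mutually consistent (residuals ≈ 0); PKD is off by 67.4 km.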